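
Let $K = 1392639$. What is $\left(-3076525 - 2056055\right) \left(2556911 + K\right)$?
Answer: $-20271381339000$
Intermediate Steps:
$\left(-3076525 - 2056055\right) \left(2556911 + K\right) = \left(-3076525 - 2056055\right) \left(2556911 + 1392639\right) = \left(-5132580\right) 3949550 = -20271381339000$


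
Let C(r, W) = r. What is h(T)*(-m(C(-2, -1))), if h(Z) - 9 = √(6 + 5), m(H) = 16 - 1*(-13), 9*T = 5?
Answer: -261 - 29*√11 ≈ -357.18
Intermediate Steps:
T = 5/9 (T = (⅑)*5 = 5/9 ≈ 0.55556)
m(H) = 29 (m(H) = 16 + 13 = 29)
h(Z) = 9 + √11 (h(Z) = 9 + √(6 + 5) = 9 + √11)
h(T)*(-m(C(-2, -1))) = (9 + √11)*(-1*29) = (9 + √11)*(-29) = -261 - 29*√11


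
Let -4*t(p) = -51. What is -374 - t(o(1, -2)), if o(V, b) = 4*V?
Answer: -1547/4 ≈ -386.75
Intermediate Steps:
t(p) = 51/4 (t(p) = -¼*(-51) = 51/4)
-374 - t(o(1, -2)) = -374 - 1*51/4 = -374 - 51/4 = -1547/4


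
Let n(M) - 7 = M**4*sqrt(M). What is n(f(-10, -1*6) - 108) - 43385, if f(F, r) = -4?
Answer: -43378 + 629407744*I*sqrt(7) ≈ -43378.0 + 1.6653e+9*I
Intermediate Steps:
n(M) = 7 + M**(9/2) (n(M) = 7 + M**4*sqrt(M) = 7 + M**(9/2))
n(f(-10, -1*6) - 108) - 43385 = (7 + (-4 - 108)**(9/2)) - 43385 = (7 + (-112)**(9/2)) - 43385 = (7 + 629407744*I*sqrt(7)) - 43385 = -43378 + 629407744*I*sqrt(7)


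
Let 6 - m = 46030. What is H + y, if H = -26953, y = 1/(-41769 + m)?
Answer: -2366284730/87793 ≈ -26953.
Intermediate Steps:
m = -46024 (m = 6 - 1*46030 = 6 - 46030 = -46024)
y = -1/87793 (y = 1/(-41769 - 46024) = 1/(-87793) = -1/87793 ≈ -1.1390e-5)
H + y = -26953 - 1/87793 = -2366284730/87793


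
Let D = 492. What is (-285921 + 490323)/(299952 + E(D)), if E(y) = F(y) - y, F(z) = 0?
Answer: 34067/49910 ≈ 0.68257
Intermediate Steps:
E(y) = -y (E(y) = 0 - y = -y)
(-285921 + 490323)/(299952 + E(D)) = (-285921 + 490323)/(299952 - 1*492) = 204402/(299952 - 492) = 204402/299460 = 204402*(1/299460) = 34067/49910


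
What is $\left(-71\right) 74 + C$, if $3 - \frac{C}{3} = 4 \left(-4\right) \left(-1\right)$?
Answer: $-5293$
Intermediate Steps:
$C = -39$ ($C = 9 - 3 \cdot 4 \left(-4\right) \left(-1\right) = 9 - 3 \left(\left(-16\right) \left(-1\right)\right) = 9 - 48 = -39$)
$\left(-71\right) 74 + C = \left(-71\right) 74 - 39 = -5254 - 39 = -5293$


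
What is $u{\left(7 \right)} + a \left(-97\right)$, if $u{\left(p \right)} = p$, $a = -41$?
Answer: $3984$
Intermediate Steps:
$u{\left(7 \right)} + a \left(-97\right) = 7 - -3977 = 7 + 3977 = 3984$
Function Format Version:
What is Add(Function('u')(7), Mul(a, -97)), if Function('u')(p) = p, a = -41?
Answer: 3984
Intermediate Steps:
Add(Function('u')(7), Mul(a, -97)) = Add(7, Mul(-41, -97)) = Add(7, 3977) = 3984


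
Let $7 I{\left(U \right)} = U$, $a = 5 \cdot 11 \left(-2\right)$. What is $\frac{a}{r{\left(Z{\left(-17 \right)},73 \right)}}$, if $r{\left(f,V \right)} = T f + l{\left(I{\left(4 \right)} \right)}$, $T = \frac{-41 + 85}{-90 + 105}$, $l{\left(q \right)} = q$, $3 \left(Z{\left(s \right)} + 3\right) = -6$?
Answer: $\frac{1155}{148} \approx 7.8041$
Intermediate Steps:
$a = -110$ ($a = 55 \left(-2\right) = -110$)
$Z{\left(s \right)} = -5$ ($Z{\left(s \right)} = -3 + \frac{1}{3} \left(-6\right) = -3 - 2 = -5$)
$I{\left(U \right)} = \frac{U}{7}$
$T = \frac{44}{15} \approx 2.9333$
$r{\left(f,V \right)} = \frac{4}{7} + \frac{44 f}{15}$ ($r{\left(f,V \right)} = \frac{44 f}{15} + \frac{1}{7} \cdot 4 = \frac{44 f}{15} + \frac{4}{7} = \frac{4}{7} + \frac{44 f}{15}$)
$\frac{a}{r{\left(Z{\left(-17 \right)},73 \right)}} = - \frac{110}{\frac{4}{7} + \frac{44}{15} \left(-5\right)} = - \frac{110}{\frac{4}{7} - \frac{44}{3}} = - \frac{110}{- \frac{296}{21}} = \left(-110\right) \left(- \frac{21}{296}\right) = \frac{1155}{148}$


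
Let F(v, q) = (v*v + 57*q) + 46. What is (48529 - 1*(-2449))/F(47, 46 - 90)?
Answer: -50978/253 ≈ -201.49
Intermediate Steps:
F(v, q) = 46 + v² + 57*q (F(v, q) = (v² + 57*q) + 46 = 46 + v² + 57*q)
(48529 - 1*(-2449))/F(47, 46 - 90) = (48529 - 1*(-2449))/(46 + 47² + 57*(46 - 90)) = (48529 + 2449)/(46 + 2209 + 57*(-44)) = 50978/(46 + 2209 - 2508) = 50978/(-253) = 50978*(-1/253) = -50978/253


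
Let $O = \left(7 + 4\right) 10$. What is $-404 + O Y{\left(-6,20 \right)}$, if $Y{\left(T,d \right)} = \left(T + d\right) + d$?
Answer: $3336$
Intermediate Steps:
$Y{\left(T,d \right)} = T + 2 d$
$O = 110$ ($O = 11 \cdot 10 = 110$)
$-404 + O Y{\left(-6,20 \right)} = -404 + 110 \left(-6 + 2 \cdot 20\right) = -404 + 110 \left(-6 + 40\right) = -404 + 110 \cdot 34 = -404 + 3740 = 3336$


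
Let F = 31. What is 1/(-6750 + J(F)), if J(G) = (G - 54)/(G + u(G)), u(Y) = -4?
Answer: -27/182273 ≈ -0.00014813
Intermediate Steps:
J(G) = (-54 + G)/(-4 + G) (J(G) = (G - 54)/(G - 4) = (-54 + G)/(-4 + G))
1/(-6750 + J(F)) = 1/(-6750 + (-54 + 31)/(-4 + 31)) = 1/(-6750 - 23/27) = 1/(-182273/27) = -27/182273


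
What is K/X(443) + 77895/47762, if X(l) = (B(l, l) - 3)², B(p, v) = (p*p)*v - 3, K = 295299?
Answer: 588751299954918455733/360998004849774396962 ≈ 1.6309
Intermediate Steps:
B(p, v) = -3 + v*p² (B(p, v) = p²*v - 3 = v*p² - 3 = -3 + v*p²)
X(l) = (-6 + l³)² (X(l) = ((-3 + l*l²) - 3)² = ((-3 + l³) - 3)² = (-6 + l³)²)
K/X(443) + 77895/47762 = 295299/((-6 + 443³)²) + 77895/47762 = 295299/((-6 + 86938307)²) + 77895*(1/47762) = 295299/(86938301²) + 77895/47762 = 295299/7558268180766601 + 77895/47762 = 588751299954918455733/360998004849774396962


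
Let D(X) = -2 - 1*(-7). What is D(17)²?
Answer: 25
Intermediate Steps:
D(X) = 5 (D(X) = -2 + 7 = 5)
D(17)² = 5² = 25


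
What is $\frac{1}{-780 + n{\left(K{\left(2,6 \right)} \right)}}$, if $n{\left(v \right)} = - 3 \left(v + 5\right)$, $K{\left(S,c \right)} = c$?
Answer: $- \frac{1}{813} \approx -0.00123$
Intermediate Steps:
$n{\left(v \right)} = -15 - 3 v$ ($n{\left(v \right)} = - 3 \left(5 + v\right) = -15 - 3 v$)
$\frac{1}{-780 + n{\left(K{\left(2,6 \right)} \right)}} = \frac{1}{-780 - 33} = \frac{1}{-813} = - \frac{1}{813}$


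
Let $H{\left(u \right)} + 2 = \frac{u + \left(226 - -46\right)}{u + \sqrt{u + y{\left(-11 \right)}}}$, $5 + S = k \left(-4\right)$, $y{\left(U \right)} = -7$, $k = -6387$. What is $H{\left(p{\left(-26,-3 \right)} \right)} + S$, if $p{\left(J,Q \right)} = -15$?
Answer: $\frac{6304772}{247} - \frac{257 i \sqrt{22}}{247} \approx 25525.0 - 4.8803 i$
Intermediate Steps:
$S = 25543$ ($S = -5 - -25548 = -5 + 25548 = 25543$)
$H{\left(u \right)} = -2 + \frac{272 + u}{u + \sqrt{-7 + u}}$ ($H{\left(u \right)} = -2 + \frac{u + \left(226 - -46\right)}{u + \sqrt{u - 7}} = -2 + \frac{u + \left(226 + 46\right)}{u + \sqrt{-7 + u}} = -2 + \frac{u + 272}{u + \sqrt{-7 + u}} = -2 + \frac{272 + u}{u + \sqrt{-7 + u}}$)
$H{\left(p{\left(-26,-3 \right)} \right)} + S = \frac{272 - -15 - 2 \sqrt{-7 - 15}}{-15 + \sqrt{-7 - 15}} + 25543 = \frac{272 + 15 - 2 \sqrt{-22}}{-15 + \sqrt{-22}} + 25543 = \frac{272 + 15 - 2 i \sqrt{22}}{-15 + i \sqrt{22}} + 25543 = \frac{287 - 2 i \sqrt{22}}{-15 + i \sqrt{22}} + 25543 = 25543 + \frac{287 - 2 i \sqrt{22}}{-15 + i \sqrt{22}}$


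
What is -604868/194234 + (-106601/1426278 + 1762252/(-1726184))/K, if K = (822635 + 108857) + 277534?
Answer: -34079294423066909053/10943471545408894674 ≈ -3.1141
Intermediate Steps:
K = 1209026 (K = 931492 + 277534 = 1209026)
-604868/194234 + (-106601/1426278 + 1762252/(-1726184))/K = -604868/194234 + (-106601/1426278 + 1762252/(-1726184))/1209026 = -604868*1/194234 + (-106601*1/1426278 + 1762252*(-1/1726184))*(1/1209026) = -302434/97117 + (-106601/1426278 - 3469/3398)*(1/1209026) = -302434/97117 - 1327497145/1211623161*1/1209026 = -302434/97117 - 102115165/112683377219322 = -34079294423066909053/10943471545408894674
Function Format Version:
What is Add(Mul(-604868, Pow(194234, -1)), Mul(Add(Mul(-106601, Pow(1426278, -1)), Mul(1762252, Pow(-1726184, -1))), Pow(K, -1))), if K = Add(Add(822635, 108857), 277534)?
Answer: Rational(-34079294423066909053, 10943471545408894674) ≈ -3.1141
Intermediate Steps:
K = 1209026 (K = Add(931492, 277534) = 1209026)
Add(Mul(-604868, Pow(194234, -1)), Mul(Add(Mul(-106601, Pow(1426278, -1)), Mul(1762252, Pow(-1726184, -1))), Pow(K, -1))) = Add(Mul(-604868, Pow(194234, -1)), Mul(Add(Mul(-106601, Pow(1426278, -1)), Mul(1762252, Pow(-1726184, -1))), Pow(1209026, -1))) = Add(Mul(-604868, Rational(1, 194234)), Mul(Add(Mul(-106601, Rational(1, 1426278)), Mul(1762252, Rational(-1, 1726184))), Rational(1, 1209026))) = Add(Rational(-302434, 97117), Mul(Add(Rational(-106601, 1426278), Rational(-3469, 3398)), Rational(1, 1209026))) = Add(Rational(-302434, 97117), Mul(Rational(-1327497145, 1211623161), Rational(1, 1209026))) = Add(Rational(-302434, 97117), Rational(-102115165, 112683377219322)) = Rational(-34079294423066909053, 10943471545408894674)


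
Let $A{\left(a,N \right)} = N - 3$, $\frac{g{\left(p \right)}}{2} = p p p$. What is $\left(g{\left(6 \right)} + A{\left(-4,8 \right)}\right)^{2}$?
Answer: $190969$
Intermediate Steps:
$g{\left(p \right)} = 2 p^{3}$ ($g{\left(p \right)} = 2 p p p = 2 p^{2} p = 2 p^{3}$)
$A{\left(a,N \right)} = -3 + N$ ($A{\left(a,N \right)} = N - 3 = -3 + N$)
$\left(g{\left(6 \right)} + A{\left(-4,8 \right)}\right)^{2} = \left(2 \cdot 6^{3} + \left(-3 + 8\right)\right)^{2} = \left(2 \cdot 216 + 5\right)^{2} = \left(432 + 5\right)^{2} = 437^{2} = 190969$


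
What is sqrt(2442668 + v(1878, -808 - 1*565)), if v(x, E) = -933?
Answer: sqrt(2441735) ≈ 1562.6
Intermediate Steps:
sqrt(2442668 + v(1878, -808 - 1*565)) = sqrt(2442668 - 933) = sqrt(2441735)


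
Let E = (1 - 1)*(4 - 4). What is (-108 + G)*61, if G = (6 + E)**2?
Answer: -4392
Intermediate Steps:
E = 0 (E = 0*0 = 0)
G = 36 (G = (6 + 0)**2 = 6**2 = 36)
(-108 + G)*61 = (-108 + 36)*61 = -72*61 = -4392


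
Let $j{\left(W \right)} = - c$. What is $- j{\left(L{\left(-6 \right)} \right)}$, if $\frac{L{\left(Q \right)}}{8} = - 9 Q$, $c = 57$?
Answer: $57$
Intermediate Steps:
$L{\left(Q \right)} = - 72 Q$ ($L{\left(Q \right)} = 8 \left(- 9 Q\right) = - 72 Q$)
$j{\left(W \right)} = -57$ ($j{\left(W \right)} = \left(-1\right) 57 = -57$)
$- j{\left(L{\left(-6 \right)} \right)} = \left(-1\right) \left(-57\right) = 57$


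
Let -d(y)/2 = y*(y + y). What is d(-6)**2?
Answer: 20736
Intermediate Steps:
d(y) = -4*y**2 (d(y) = -2*y*(y + y) = -2*y*2*y = -4*y**2)
d(-6)**2 = (-4*(-6)**2)**2 = (-4*36)**2 = (-144)**2 = 20736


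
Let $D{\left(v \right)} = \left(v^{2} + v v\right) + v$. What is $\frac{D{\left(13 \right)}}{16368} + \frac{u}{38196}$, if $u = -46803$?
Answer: $- \frac{20907353}{17366448} \approx -1.2039$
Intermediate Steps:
$D{\left(v \right)} = v + 2 v^{2}$ ($D{\left(v \right)} = \left(v^{2} + v^{2}\right) + v = 2 v^{2} + v = v + 2 v^{2}$)
$\frac{D{\left(13 \right)}}{16368} + \frac{u}{38196} = \frac{13 \left(1 + 2 \cdot 13\right)}{16368} - \frac{46803}{38196} = 13 \left(1 + 26\right) \frac{1}{16368} - \frac{15601}{12732} = 13 \cdot 27 \cdot \frac{1}{16368} - \frac{15601}{12732} = 351 \cdot \frac{1}{16368} - \frac{15601}{12732} = \frac{117}{5456} - \frac{15601}{12732} = - \frac{20907353}{17366448}$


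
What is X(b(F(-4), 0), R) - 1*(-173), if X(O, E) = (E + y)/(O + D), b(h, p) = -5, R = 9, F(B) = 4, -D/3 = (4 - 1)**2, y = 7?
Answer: 345/2 ≈ 172.50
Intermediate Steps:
D = -27 (D = -3*(4 - 1)**2 = -3*3**2 = -3*9 = -27)
X(O, E) = (7 + E)/(-27 + O) (X(O, E) = (E + 7)/(O - 27) = (7 + E)/(-27 + O))
X(b(F(-4), 0), R) - 1*(-173) = (7 + 9)/(-27 - 5) - 1*(-173) = 16/(-32) + 173 = -1/32*16 + 173 = -1/2 + 173 = 345/2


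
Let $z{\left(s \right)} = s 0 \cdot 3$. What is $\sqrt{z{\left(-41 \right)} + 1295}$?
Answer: $\sqrt{1295} \approx 35.986$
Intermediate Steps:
$z{\left(s \right)} = 0$ ($z{\left(s \right)} = 0 \cdot 3 = 0$)
$\sqrt{z{\left(-41 \right)} + 1295} = \sqrt{0 + 1295} = \sqrt{1295}$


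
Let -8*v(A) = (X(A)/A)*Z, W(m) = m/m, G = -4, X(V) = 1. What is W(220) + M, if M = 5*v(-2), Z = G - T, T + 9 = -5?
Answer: 33/8 ≈ 4.1250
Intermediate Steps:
T = -14 (T = -9 - 5 = -14)
W(m) = 1
Z = 10 (Z = -4 - 1*(-14) = -4 + 14 = 10)
v(A) = -5/(4*A) (v(A) = -1/A*10/8 = -10/(8*A) = -5/(4*A))
M = 25/8 (M = 5*(-5/4/(-2)) = 5*(-5/4*(-½)) = 5*(5/8) = 25/8 ≈ 3.1250)
W(220) + M = 1 + 25/8 = 33/8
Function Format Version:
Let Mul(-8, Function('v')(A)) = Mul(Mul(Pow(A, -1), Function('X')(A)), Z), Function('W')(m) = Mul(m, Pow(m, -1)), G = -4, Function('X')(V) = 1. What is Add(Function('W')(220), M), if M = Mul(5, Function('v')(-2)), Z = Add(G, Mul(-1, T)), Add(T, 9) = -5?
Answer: Rational(33, 8) ≈ 4.1250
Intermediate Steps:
T = -14 (T = Add(-9, -5) = -14)
Function('W')(m) = 1
Z = 10 (Z = Add(-4, Mul(-1, -14)) = Add(-4, 14) = 10)
Function('v')(A) = Mul(Rational(-5, 4), Pow(A, -1)) (Function('v')(A) = Mul(Rational(-1, 8), Mul(Mul(Pow(A, -1), 1), 10)) = Mul(Rational(-1, 8), Mul(Pow(A, -1), 10)) = Mul(Rational(-1, 8), Mul(10, Pow(A, -1))) = Mul(Rational(-5, 4), Pow(A, -1)))
M = Rational(25, 8) (M = Mul(5, Mul(Rational(-5, 4), Pow(-2, -1))) = Mul(5, Mul(Rational(-5, 4), Rational(-1, 2))) = Mul(5, Rational(5, 8)) = Rational(25, 8) ≈ 3.1250)
Add(Function('W')(220), M) = Add(1, Rational(25, 8)) = Rational(33, 8)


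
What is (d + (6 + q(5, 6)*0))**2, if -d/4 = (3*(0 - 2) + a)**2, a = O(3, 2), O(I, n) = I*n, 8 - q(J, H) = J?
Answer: 36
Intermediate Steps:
q(J, H) = 8 - J
a = 6 (a = 3*2 = 6)
d = 0 (d = -4*(3*(0 - 2) + 6)**2 = -4*(3*(-2) + 6)**2 = -4*(-6 + 6)**2 = -4*0**2 = -4*0 = 0)
(d + (6 + q(5, 6)*0))**2 = (0 + (6 + (8 - 1*5)*0))**2 = (0 + (6 + (8 - 5)*0))**2 = (0 + (6 + 3*0))**2 = (0 + (6 + 0))**2 = (0 + 6)**2 = 6**2 = 36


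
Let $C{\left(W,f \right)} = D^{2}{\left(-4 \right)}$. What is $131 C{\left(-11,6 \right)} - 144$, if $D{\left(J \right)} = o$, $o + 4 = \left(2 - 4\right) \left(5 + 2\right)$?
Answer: $42300$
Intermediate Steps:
$o = -18$ ($o = -4 + \left(2 - 4\right) \left(5 + 2\right) = -4 - 14 = -18$)
$D{\left(J \right)} = -18$
$C{\left(W,f \right)} = 324$ ($C{\left(W,f \right)} = \left(-18\right)^{2} = 324$)
$131 C{\left(-11,6 \right)} - 144 = 131 \cdot 324 - 144 = 42444 - 144 = 42300$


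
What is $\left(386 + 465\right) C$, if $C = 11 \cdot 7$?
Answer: $65527$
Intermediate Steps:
$C = 77$
$\left(386 + 465\right) C = \left(386 + 465\right) 77 = 851 \cdot 77 = 65527$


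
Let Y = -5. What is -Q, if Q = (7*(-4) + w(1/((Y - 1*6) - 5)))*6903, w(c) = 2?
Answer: 179478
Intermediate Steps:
Q = -179478 (Q = (7*(-4) + 2)*6903 = (-28 + 2)*6903 = -26*6903 = -179478)
-Q = -1*(-179478) = 179478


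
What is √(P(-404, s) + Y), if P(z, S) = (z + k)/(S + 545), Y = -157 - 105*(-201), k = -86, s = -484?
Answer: √77917618/61 ≈ 144.71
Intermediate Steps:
Y = 20948 (Y = -157 + 21105 = 20948)
P(z, S) = (-86 + z)/(545 + S) (P(z, S) = (z - 86)/(S + 545) = (-86 + z)/(545 + S))
√(P(-404, s) + Y) = √((-86 - 404)/(545 - 484) + 20948) = √(-490/61 + 20948) = √(1277338/61) = √77917618/61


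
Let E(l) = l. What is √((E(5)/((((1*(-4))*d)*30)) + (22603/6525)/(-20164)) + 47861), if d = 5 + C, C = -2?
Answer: 41*√434539361042/123540 ≈ 218.77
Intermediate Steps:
d = 3 (d = 5 - 2 = 3)
√((E(5)/((((1*(-4))*d)*30)) + (22603/6525)/(-20164)) + 47861) = √((5/((((1*(-4))*3)*30)) + (22603/6525)/(-20164)) + 47861) = √((5/((-4*3*30)) + (22603*(1/6525))*(-1/20164)) + 47861) = √((5/((-12*30)) + (22603/6525)*(-1/20164)) + 47861) = √((5/(-360) - 22603/131570100) + 47861) = √((5*(-1/360) - 22603/131570100) + 47861) = √((-1/72 - 22603/131570100) + 47861) = √(-3699931/263140200 + 47861) = √(12594149412269/263140200) = 41*√434539361042/123540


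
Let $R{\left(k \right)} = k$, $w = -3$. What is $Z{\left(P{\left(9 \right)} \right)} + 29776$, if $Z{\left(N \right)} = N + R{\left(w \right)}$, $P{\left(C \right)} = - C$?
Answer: $29764$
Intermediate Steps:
$Z{\left(N \right)} = -3 + N$ ($Z{\left(N \right)} = N - 3 = -3 + N$)
$Z{\left(P{\left(9 \right)} \right)} + 29776 = \left(-3 - 9\right) + 29776 = -12 + 29776 = 29764$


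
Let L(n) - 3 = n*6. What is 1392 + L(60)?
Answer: 1755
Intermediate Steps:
L(n) = 3 + 6*n (L(n) = 3 + n*6 = 3 + 6*n)
1392 + L(60) = 1392 + (3 + 6*60) = 1392 + (3 + 360) = 1392 + 363 = 1755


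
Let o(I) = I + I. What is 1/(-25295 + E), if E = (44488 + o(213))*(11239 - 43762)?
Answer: -1/1460763317 ≈ -6.8457e-10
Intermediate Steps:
o(I) = 2*I
E = -1460738022 (E = (44488 + 2*213)*(11239 - 43762) = (44488 + 426)*(-32523) = 44914*(-32523) = -1460738022)
1/(-25295 + E) = 1/(-25295 - 1460738022) = 1/(-1460763317) = -1/1460763317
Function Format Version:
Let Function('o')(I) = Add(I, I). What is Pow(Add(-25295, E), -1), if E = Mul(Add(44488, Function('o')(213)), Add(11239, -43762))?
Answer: Rational(-1, 1460763317) ≈ -6.8457e-10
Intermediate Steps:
Function('o')(I) = Mul(2, I)
E = -1460738022 (E = Mul(Add(44488, Mul(2, 213)), Add(11239, -43762)) = Mul(Add(44488, 426), -32523) = Mul(44914, -32523) = -1460738022)
Pow(Add(-25295, E), -1) = Pow(Add(-25295, -1460738022), -1) = Pow(-1460763317, -1) = Rational(-1, 1460763317)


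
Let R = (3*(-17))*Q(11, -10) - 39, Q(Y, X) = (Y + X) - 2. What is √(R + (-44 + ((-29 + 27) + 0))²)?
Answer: 4*√133 ≈ 46.130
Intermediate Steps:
Q(Y, X) = -2 + X + Y (Q(Y, X) = (X + Y) - 2 = -2 + X + Y)
R = 12 (R = (3*(-17))*(-2 - 10 + 11) - 39 = -51*(-1) - 39 = 51 - 39 = 12)
√(R + (-44 + ((-29 + 27) + 0))²) = √(12 + (-44 + ((-29 + 27) + 0))²) = √(12 + (-44 + (-2 + 0))²) = √(12 + (-44 - 2)²) = √(12 + (-46)²) = √(12 + 2116) = √2128 = 4*√133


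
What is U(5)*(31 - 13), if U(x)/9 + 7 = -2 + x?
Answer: -648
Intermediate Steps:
U(x) = -81 + 9*x (U(x) = -63 + 9*(-2 + x) = -63 + (-18 + 9*x) = -81 + 9*x)
U(5)*(31 - 13) = (-81 + 9*5)*(31 - 13) = (-81 + 45)*18 = -36*18 = -648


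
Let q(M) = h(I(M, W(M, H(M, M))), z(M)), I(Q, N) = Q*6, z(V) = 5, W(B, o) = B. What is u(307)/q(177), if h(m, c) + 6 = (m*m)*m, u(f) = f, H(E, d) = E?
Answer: 307/1197770322 ≈ 2.5631e-7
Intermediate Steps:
I(Q, N) = 6*Q
h(m, c) = -6 + m³ (h(m, c) = -6 + (m*m)*m = -6 + m²*m = -6 + m³)
q(M) = -6 + 216*M³ (q(M) = -6 + (6*M)³ = -6 + 216*M³)
u(307)/q(177) = 307/(-6 + 216*177³) = 307/(-6 + 216*5545233) = 307/(-6 + 1197770328) = 307/1197770322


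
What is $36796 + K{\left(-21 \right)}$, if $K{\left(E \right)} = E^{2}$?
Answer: $37237$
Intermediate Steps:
$36796 + K{\left(-21 \right)} = 36796 + \left(-21\right)^{2} = 36796 + 441 = 37237$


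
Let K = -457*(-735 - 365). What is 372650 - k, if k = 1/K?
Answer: 187331154999/502700 ≈ 3.7265e+5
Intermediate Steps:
K = 502700 (K = -457*(-1100) = 502700)
k = 1/502700 ≈ 1.9893e-6
372650 - k = 372650 - 1*1/502700 = 372650 - 1/502700 = 187331154999/502700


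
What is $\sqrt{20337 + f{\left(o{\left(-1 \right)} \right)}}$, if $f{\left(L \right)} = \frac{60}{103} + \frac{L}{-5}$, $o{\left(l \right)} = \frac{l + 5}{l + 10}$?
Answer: $\frac{\sqrt{48546105745}}{1545} \approx 142.61$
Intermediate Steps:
$o{\left(l \right)} = \frac{5 + l}{10 + l}$
$f{\left(L \right)} = \frac{60}{103} - \frac{L}{5}$ ($f{\left(L \right)} = 60 \cdot \frac{1}{103} + L \left(- \frac{1}{5}\right) = \frac{60}{103} - \frac{L}{5}$)
$\sqrt{20337 + f{\left(o{\left(-1 \right)} \right)}} = \sqrt{20337 + \left(\frac{60}{103} - \frac{\frac{1}{10 - 1} \left(5 - 1\right)}{5}\right)} = \sqrt{20337 + \left(\frac{60}{103} - \frac{\frac{1}{9} \cdot 4}{5}\right)} = \sqrt{20337 + \left(\frac{60}{103} - \frac{4}{45}\right)} = \sqrt{20337 + \frac{2288}{4635}} = \sqrt{\frac{94264283}{4635}} = \frac{\sqrt{48546105745}}{1545}$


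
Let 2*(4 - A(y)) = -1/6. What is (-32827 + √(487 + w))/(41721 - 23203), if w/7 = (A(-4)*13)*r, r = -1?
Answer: -32827/18518 + √4155/111108 ≈ -1.7721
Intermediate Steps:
A(y) = 49/12 (A(y) = 4 - (-1)/(2*6) = 4 - ½*(-⅙) = 4 + 1/12 = 49/12)
w = -4459/12 (w = 7*(((49/12)*13)*(-1)) = 7*((637/12)*(-1)) = 7*(-637/12) = -4459/12 ≈ -371.58)
(-32827 + √(487 + w))/(41721 - 23203) = (-32827 + √(487 - 4459/12))/(41721 - 23203) = (-32827 + √(1385/12))/18518 = (-32827 + √4155/6)*(1/18518) = -32827/18518 + √4155/111108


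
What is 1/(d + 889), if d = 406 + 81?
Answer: 1/1376 ≈ 0.00072674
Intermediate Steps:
d = 487
1/(d + 889) = 1/(487 + 889) = 1/1376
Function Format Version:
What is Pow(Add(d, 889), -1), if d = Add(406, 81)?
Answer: Rational(1, 1376) ≈ 0.00072674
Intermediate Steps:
d = 487
Pow(Add(d, 889), -1) = Pow(Add(487, 889), -1) = Pow(1376, -1) = Rational(1, 1376)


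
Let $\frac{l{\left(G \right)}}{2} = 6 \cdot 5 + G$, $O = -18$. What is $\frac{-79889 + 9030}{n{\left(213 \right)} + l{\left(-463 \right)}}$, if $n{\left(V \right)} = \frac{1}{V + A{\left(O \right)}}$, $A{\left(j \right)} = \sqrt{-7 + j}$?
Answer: $\frac{2785537511269}{34043133749} - \frac{354295 i}{34043133749} \approx 81.824 - 1.0407 \cdot 10^{-5} i$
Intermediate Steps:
$l{\left(G \right)} = 60 + 2 G$ ($l{\left(G \right)} = 2 \left(6 \cdot 5 + G\right) = 2 \left(30 + G\right) = 60 + 2 G$)
$n{\left(V \right)} = \frac{1}{V + 5 i}$ ($n{\left(V \right)} = \frac{1}{V + \sqrt{-7 - 18}} = \frac{1}{V + \sqrt{-25}} = \frac{1}{V + 5 i}$)
$\frac{-79889 + 9030}{n{\left(213 \right)} + l{\left(-463 \right)}} = \frac{-79889 + 9030}{\frac{1}{213 + 5 i} + \left(60 + 2 \left(-463\right)\right)} = - \frac{70859}{\frac{213 - 5 i}{45394} + \left(60 - 926\right)} = - \frac{70859}{\frac{213 - 5 i}{45394} - 866} = - \frac{70859}{-866 + \frac{213 - 5 i}{45394}}$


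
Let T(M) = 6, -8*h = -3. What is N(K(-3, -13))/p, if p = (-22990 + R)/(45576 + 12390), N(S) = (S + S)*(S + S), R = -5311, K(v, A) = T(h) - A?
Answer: -83702904/28301 ≈ -2957.6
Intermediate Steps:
h = 3/8 (h = -1/8*(-3) = 3/8 ≈ 0.37500)
K(v, A) = 6 - A
N(S) = 4*S**2 (N(S) = (2*S)*(2*S) = 4*S**2)
p = -28301/57966 (p = (-22990 - 5311)/(45576 + 12390) = -28301/57966 ≈ -0.48823)
N(K(-3, -13))/p = (4*(6 - 1*(-13))**2)/(-28301/57966) = (4*(6 + 13)**2)*(-57966/28301) = (4*19**2)*(-57966/28301) = (4*361)*(-57966/28301) = 1444*(-57966/28301) = -83702904/28301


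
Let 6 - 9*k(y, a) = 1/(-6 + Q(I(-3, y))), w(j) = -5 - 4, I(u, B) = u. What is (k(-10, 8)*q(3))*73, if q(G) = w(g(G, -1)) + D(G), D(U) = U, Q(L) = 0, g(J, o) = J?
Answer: -2701/9 ≈ -300.11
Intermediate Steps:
w(j) = -9
q(G) = -9 + G
k(y, a) = 37/54 (k(y, a) = ⅔ - 1/(9*(-6 + 0)) = ⅔ - ⅑/(-6) = ⅔ - ⅑*(-⅙) = ⅔ + 1/54 = 37/54)
(k(-10, 8)*q(3))*73 = (37*(-9 + 3)/54)*73 = ((37/54)*(-6))*73 = -37/9*73 = -2701/9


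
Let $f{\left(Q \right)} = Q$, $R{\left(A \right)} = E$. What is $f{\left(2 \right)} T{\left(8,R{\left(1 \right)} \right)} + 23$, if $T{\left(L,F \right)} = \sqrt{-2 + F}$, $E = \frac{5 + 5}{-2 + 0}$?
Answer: $23 + 2 i \sqrt{7} \approx 23.0 + 5.2915 i$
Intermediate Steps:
$E = -5$ ($E = \frac{10}{-2} = 10 \left(- \frac{1}{2}\right) = -5$)
$R{\left(A \right)} = -5$
$f{\left(2 \right)} T{\left(8,R{\left(1 \right)} \right)} + 23 = 2 \sqrt{-2 - 5} + 23 = 2 \sqrt{-7} + 23 = 2 i \sqrt{7} + 23 = 23 + 2 i \sqrt{7}$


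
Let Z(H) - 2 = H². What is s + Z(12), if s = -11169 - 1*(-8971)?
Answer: -2052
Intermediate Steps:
Z(H) = 2 + H²
s = -2198 (s = -11169 + 8971 = -2198)
s + Z(12) = -2198 + (2 + 12²) = -2198 + (2 + 144) = -2198 + 146 = -2052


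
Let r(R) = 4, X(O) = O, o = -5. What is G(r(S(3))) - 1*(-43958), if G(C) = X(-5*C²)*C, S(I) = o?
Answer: 43638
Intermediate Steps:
S(I) = -5
G(C) = -5*C³ (G(C) = (-5*C²)*C = -5*C³)
G(r(S(3))) - 1*(-43958) = -5*4³ - 1*(-43958) = -5*64 + 43958 = -320 + 43958 = 43638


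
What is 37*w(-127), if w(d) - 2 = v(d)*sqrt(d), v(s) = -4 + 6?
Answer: 74 + 74*I*sqrt(127) ≈ 74.0 + 833.94*I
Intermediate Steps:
v(s) = 2
w(d) = 2 + 2*sqrt(d)
37*w(-127) = 37*(2 + 2*sqrt(-127)) = 37*(2 + 2*(I*sqrt(127))) = 37*(2 + 2*I*sqrt(127)) = 74 + 74*I*sqrt(127)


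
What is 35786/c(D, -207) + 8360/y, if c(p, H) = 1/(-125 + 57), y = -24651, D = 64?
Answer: -5453357728/2241 ≈ -2.4334e+6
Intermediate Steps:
c(p, H) = -1/68 (c(p, H) = 1/(-68) = -1/68)
35786/c(D, -207) + 8360/y = 35786/(-1/68) + 8360/(-24651) = 35786*(-68) + 8360*(-1/24651) = -2433448 - 760/2241 = -5453357728/2241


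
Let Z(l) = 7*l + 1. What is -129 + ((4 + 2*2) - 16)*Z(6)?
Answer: -473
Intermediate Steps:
Z(l) = 1 + 7*l
-129 + ((4 + 2*2) - 16)*Z(6) = -129 + ((4 + 2*2) - 16)*(1 + 7*6) = -129 + ((4 + 4) - 16)*(1 + 42) = -129 + (8 - 16)*43 = -129 - 8*43 = -129 - 344 = -473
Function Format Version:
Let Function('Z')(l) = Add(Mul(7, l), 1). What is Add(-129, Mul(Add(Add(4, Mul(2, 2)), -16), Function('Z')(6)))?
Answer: -473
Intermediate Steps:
Function('Z')(l) = Add(1, Mul(7, l))
Add(-129, Mul(Add(Add(4, Mul(2, 2)), -16), Function('Z')(6))) = Add(-129, Mul(Add(Add(4, Mul(2, 2)), -16), Add(1, Mul(7, 6)))) = Add(-129, Mul(Add(Add(4, 4), -16), Add(1, 42))) = Add(-129, Mul(Add(8, -16), 43)) = Add(-129, Mul(-8, 43)) = Add(-129, -344) = -473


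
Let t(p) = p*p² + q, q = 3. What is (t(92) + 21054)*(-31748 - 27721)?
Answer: -47560035405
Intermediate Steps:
t(p) = 3 + p³ (t(p) = p*p² + 3 = p³ + 3 = 3 + p³)
(t(92) + 21054)*(-31748 - 27721) = ((3 + 92³) + 21054)*(-31748 - 27721) = ((3 + 778688) + 21054)*(-59469) = (778691 + 21054)*(-59469) = 799745*(-59469) = -47560035405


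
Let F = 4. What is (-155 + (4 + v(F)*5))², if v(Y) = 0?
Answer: 22801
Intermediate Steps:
(-155 + (4 + v(F)*5))² = (-155 + (4 + 0*5))² = (-155 + (4 + 0))² = (-155 + 4)² = (-151)² = 22801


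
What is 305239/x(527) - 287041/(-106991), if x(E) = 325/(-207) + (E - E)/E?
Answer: -6760076662418/34772075 ≈ -1.9441e+5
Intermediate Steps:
x(E) = -325/207 (x(E) = 325*(-1/207) + 0/E = -325/207 + 0 = -325/207)
305239/x(527) - 287041/(-106991) = 305239/(-325/207) - 287041/(-106991) = 305239*(-207/325) - 287041*(-1/106991) = -63184473/325 + 287041/106991 = -6760076662418/34772075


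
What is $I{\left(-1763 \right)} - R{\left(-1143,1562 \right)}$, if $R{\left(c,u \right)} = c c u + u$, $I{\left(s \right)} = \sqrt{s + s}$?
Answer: $-2040674900 + i \sqrt{3526} \approx -2.0407 \cdot 10^{9} + 59.38 i$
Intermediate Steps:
$I{\left(s \right)} = \sqrt{2} \sqrt{s}$ ($I{\left(s \right)} = \sqrt{2 s} = \sqrt{2} \sqrt{s}$)
$R{\left(c,u \right)} = u + u c^{2}$ ($R{\left(c,u \right)} = c^{2} u + u = u c^{2} + u = u + u c^{2}$)
$I{\left(-1763 \right)} - R{\left(-1143,1562 \right)} = \sqrt{2} \sqrt{-1763} - 1562 \left(1 + \left(-1143\right)^{2}\right) = \sqrt{2} i \sqrt{1763} - 1562 \left(1 + 1306449\right) = i \sqrt{3526} - 1562 \cdot 1306450 = i \sqrt{3526} - 2040674900 = -2040674900 + i \sqrt{3526}$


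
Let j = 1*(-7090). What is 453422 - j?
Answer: 460512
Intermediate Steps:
j = -7090
453422 - j = 453422 - 1*(-7090) = 453422 + 7090 = 460512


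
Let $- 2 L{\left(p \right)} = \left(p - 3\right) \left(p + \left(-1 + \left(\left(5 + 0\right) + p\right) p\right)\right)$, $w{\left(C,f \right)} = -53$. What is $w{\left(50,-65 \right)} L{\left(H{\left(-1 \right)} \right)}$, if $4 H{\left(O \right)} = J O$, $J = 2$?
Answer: $\frac{5565}{16} \approx 347.81$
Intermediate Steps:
$H{\left(O \right)} = \frac{O}{2}$ ($H{\left(O \right)} = \frac{2 O}{4} = \frac{O}{2}$)
$L{\left(p \right)} = - \frac{\left(-3 + p\right) \left(-1 + p + p \left(5 + p\right)\right)}{2}$ ($L{\left(p \right)} = - \frac{\left(p - 3\right) \left(p + \left(-1 + \left(\left(5 + 0\right) + p\right) p\right)\right)}{2} = - \frac{\left(-3 + p\right) \left(p + \left(-1 + \left(5 + p\right) p\right)\right)}{2} = - \frac{\left(-3 + p\right) \left(p + \left(-1 + p \left(5 + p\right)\right)\right)}{2} = - \frac{\left(-3 + p\right) \left(-1 + p + p \left(5 + p\right)\right)}{2}$)
$w{\left(50,-65 \right)} L{\left(H{\left(-1 \right)} \right)} = - 53 \left(- \frac{3}{2} - \frac{3 \left(\frac{1}{2} \left(-1\right)\right)^{2}}{2} - \frac{\left(\frac{1}{2} \left(-1\right)\right)^{3}}{2} + \frac{19 \cdot \frac{1}{2} \left(-1\right)}{2}\right) = - 53 \left(- \frac{3}{2} - \frac{3 \left(- \frac{1}{2}\right)^{2}}{2} - \frac{\left(- \frac{1}{2}\right)^{3}}{2} + \frac{19}{2} \left(- \frac{1}{2}\right)\right) = - 53 \left(- \frac{3}{2} - \frac{3}{8} - - \frac{1}{16} - \frac{19}{4}\right) = - 53 \left(- \frac{3}{2} - \frac{3}{8} + \frac{1}{16} - \frac{19}{4}\right) = \left(-53\right) \left(- \frac{105}{16}\right) = \frac{5565}{16}$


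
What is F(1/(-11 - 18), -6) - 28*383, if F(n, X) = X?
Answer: -10730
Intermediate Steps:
F(1/(-11 - 18), -6) - 28*383 = -6 - 28*383 = -6 - 10724 = -10730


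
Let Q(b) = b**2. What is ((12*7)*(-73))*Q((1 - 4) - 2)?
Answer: -153300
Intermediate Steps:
((12*7)*(-73))*Q((1 - 4) - 2) = ((12*7)*(-73))*((1 - 4) - 2)**2 = (84*(-73))*(-3 - 2)**2 = -6132*(-5)**2 = -6132*25 = -153300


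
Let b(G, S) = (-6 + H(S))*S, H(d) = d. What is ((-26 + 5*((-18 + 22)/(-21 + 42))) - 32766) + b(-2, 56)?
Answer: -629812/21 ≈ -29991.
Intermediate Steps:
b(G, S) = S*(-6 + S) (b(G, S) = (-6 + S)*S = S*(-6 + S))
((-26 + 5*((-18 + 22)/(-21 + 42))) - 32766) + b(-2, 56) = ((-26 + 5*((-18 + 22)/(-21 + 42))) - 32766) + 56*(-6 + 56) = ((-26 + 5*(4/21)) - 32766) + 56*50 = ((-26 + 5*(4*(1/21))) - 32766) + 2800 = ((-26 + 5*(4/21)) - 32766) + 2800 = ((-26 + 20/21) - 32766) + 2800 = (-526/21 - 32766) + 2800 = -688612/21 + 2800 = -629812/21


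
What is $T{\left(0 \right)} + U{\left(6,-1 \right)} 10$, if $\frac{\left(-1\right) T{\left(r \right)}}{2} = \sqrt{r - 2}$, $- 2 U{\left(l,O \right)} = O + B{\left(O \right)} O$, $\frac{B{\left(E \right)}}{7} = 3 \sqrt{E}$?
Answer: $5 + 105 i - 2 i \sqrt{2} \approx 5.0 + 102.17 i$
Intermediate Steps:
$B{\left(E \right)} = 21 \sqrt{E}$ ($B{\left(E \right)} = 7 \cdot 3 \sqrt{E} = 21 \sqrt{E}$)
$U{\left(l,O \right)} = - \frac{21 O^{\frac{3}{2}}}{2} - \frac{O}{2}$ ($U{\left(l,O \right)} = - \frac{O + 21 \sqrt{O} O}{2} = - \frac{O + 21 O^{\frac{3}{2}}}{2} = - \frac{21 O^{\frac{3}{2}}}{2} - \frac{O}{2}$)
$T{\left(r \right)} = - 2 \sqrt{-2 + r}$ ($T{\left(r \right)} = - 2 \sqrt{r - 2} = - 2 \sqrt{-2 + r}$)
$T{\left(0 \right)} + U{\left(6,-1 \right)} 10 = - 2 \sqrt{-2 + 0} + \left(- \frac{21 \left(-1\right)^{\frac{3}{2}}}{2} - - \frac{1}{2}\right) 10 = - 2 \sqrt{-2} + \left(- \frac{21 \left(- i\right)}{2} + \frac{1}{2}\right) 10 = - 2 i \sqrt{2} + \left(\frac{21 i}{2} + \frac{1}{2}\right) 10 = - 2 i \sqrt{2} + \left(\frac{1}{2} + \frac{21 i}{2}\right) 10 = - 2 i \sqrt{2} + \left(5 + 105 i\right) = 5 + 105 i - 2 i \sqrt{2}$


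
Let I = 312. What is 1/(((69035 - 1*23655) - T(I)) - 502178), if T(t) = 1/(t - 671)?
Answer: -359/163990481 ≈ -2.1892e-6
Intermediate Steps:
T(t) = 1/(-671 + t)
1/(((69035 - 1*23655) - T(I)) - 502178) = 1/(((69035 - 1*23655) - 1/(-671 + 312)) - 502178) = 1/(((69035 - 23655) - 1/(-359)) - 502178) = 1/((45380 - 1*(-1/359)) - 502178) = 1/((45380 + 1/359) - 502178) = 1/(16291421/359 - 502178) = 1/(-163990481/359) = -359/163990481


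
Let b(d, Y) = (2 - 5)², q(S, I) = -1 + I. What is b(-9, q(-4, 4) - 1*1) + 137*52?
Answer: 7133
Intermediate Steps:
b(d, Y) = 9 (b(d, Y) = (-3)² = 9)
b(-9, q(-4, 4) - 1*1) + 137*52 = 9 + 137*52 = 9 + 7124 = 7133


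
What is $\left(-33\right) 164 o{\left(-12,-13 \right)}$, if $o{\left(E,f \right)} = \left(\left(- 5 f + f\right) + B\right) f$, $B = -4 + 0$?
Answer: $3377088$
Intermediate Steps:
$B = -4$
$o{\left(E,f \right)} = f \left(-4 - 4 f\right)$ ($o{\left(E,f \right)} = \left(\left(- 5 f + f\right) - 4\right) f = \left(- 4 f - 4\right) f = \left(-4 - 4 f\right) f = f \left(-4 - 4 f\right)$)
$\left(-33\right) 164 o{\left(-12,-13 \right)} = \left(-33\right) 164 \left(\left(-4\right) \left(-13\right) \left(1 - 13\right)\right) = - 5412 \left(\left(-4\right) \left(-13\right) \left(-12\right)\right) = \left(-5412\right) \left(-624\right) = 3377088$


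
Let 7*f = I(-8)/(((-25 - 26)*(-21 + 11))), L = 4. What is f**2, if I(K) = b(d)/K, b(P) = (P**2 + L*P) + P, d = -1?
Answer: 1/50979600 ≈ 1.9616e-8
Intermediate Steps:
b(P) = P**2 + 5*P (b(P) = (P**2 + 4*P) + P = P**2 + 5*P)
I(K) = -4/K (I(K) = (-(5 - 1))/K = (-1*4)/K = -4/K)
f = 1/7140 (f = ((-4/(-8))/(((-25 - 26)*(-21 + 11))))/7 = ((-4*(-1/8))/((-51*(-10))))/7 = ((1/2)/510)/7 = ((1/2)*(1/510))/7 = (1/7)*(1/1020) = 1/7140 ≈ 0.00014006)
f**2 = (1/7140)**2 = 1/50979600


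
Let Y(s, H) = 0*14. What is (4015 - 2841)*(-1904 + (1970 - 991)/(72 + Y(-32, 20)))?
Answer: -79895983/36 ≈ -2.2193e+6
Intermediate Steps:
Y(s, H) = 0
(4015 - 2841)*(-1904 + (1970 - 991)/(72 + Y(-32, 20))) = (4015 - 2841)*(-1904 + (1970 - 991)/(72 + 0)) = 1174*(-1904 + 979/72) = 1174*(-136109/72) = -79895983/36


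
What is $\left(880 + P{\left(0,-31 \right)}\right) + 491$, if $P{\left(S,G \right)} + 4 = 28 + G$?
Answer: $1364$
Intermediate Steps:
$P{\left(S,G \right)} = 24 + G$ ($P{\left(S,G \right)} = -4 + \left(28 + G\right) = 24 + G$)
$\left(880 + P{\left(0,-31 \right)}\right) + 491 = \left(880 + \left(24 - 31\right)\right) + 491 = \left(880 - 7\right) + 491 = 873 + 491 = 1364$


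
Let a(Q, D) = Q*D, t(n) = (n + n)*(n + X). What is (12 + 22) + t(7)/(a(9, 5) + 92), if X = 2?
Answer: 4784/137 ≈ 34.920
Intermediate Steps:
t(n) = 2*n*(2 + n) (t(n) = (n + n)*(n + 2) = (2*n)*(2 + n) = 2*n*(2 + n))
a(Q, D) = D*Q
(12 + 22) + t(7)/(a(9, 5) + 92) = (12 + 22) + (2*7*(2 + 7))/(5*9 + 92) = 34 + (2*7*9)/(45 + 92) = 34 + 126/137 = 4784/137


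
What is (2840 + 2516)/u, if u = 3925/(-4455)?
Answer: -4772196/785 ≈ -6079.2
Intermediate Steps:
u = -785/891 (u = 3925*(-1/4455) = -785/891 ≈ -0.88103)
(2840 + 2516)/u = (2840 + 2516)/(-785/891) = 5356*(-891/785) = -4772196/785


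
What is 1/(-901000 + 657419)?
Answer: -1/243581 ≈ -4.1054e-6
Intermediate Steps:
1/(-901000 + 657419) = 1/(-243581) = -1/243581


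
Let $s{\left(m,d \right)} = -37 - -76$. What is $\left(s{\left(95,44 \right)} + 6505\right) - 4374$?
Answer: $2170$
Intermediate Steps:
$s{\left(m,d \right)} = 39$ ($s{\left(m,d \right)} = -37 + 76 = 39$)
$\left(s{\left(95,44 \right)} + 6505\right) - 4374 = \left(39 + 6505\right) - 4374 = 6544 - 4374 = 2170$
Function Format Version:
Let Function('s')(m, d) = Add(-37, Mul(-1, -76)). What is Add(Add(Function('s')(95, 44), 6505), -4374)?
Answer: 2170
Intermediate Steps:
Function('s')(m, d) = 39 (Function('s')(m, d) = Add(-37, 76) = 39)
Add(Add(Function('s')(95, 44), 6505), -4374) = Add(Add(39, 6505), -4374) = Add(6544, -4374) = 2170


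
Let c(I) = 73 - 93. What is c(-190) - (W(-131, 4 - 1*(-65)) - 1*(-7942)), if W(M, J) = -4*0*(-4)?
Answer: -7962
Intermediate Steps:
c(I) = -20
W(M, J) = 0 (W(M, J) = 0*(-4) = 0)
c(-190) - (W(-131, 4 - 1*(-65)) - 1*(-7942)) = -20 - (0 - 1*(-7942)) = -20 - (0 + 7942) = -20 - 1*7942 = -20 - 7942 = -7962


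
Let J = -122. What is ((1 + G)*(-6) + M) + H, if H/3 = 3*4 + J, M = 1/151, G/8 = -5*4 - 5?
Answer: 130465/151 ≈ 864.01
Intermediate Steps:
G = -200 (G = 8*(-5*4 - 5) = 8*(-20 - 5) = 8*(-25) = -200)
M = 1/151 ≈ 0.0066225
H = -330 (H = 3*(3*4 - 122) = 3*(12 - 122) = 3*(-110) = -330)
((1 + G)*(-6) + M) + H = ((1 - 200)*(-6) + 1/151) - 330 = (-199*(-6) + 1/151) - 330 = (1194 + 1/151) - 330 = 180295/151 - 330 = 130465/151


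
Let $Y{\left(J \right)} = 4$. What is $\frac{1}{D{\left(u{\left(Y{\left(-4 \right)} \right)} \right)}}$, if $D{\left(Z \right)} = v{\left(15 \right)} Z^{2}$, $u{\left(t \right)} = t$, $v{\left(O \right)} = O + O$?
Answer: $\frac{1}{480} \approx 0.0020833$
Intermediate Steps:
$v{\left(O \right)} = 2 O$
$D{\left(Z \right)} = 30 Z^{2}$ ($D{\left(Z \right)} = 2 \cdot 15 Z^{2} = 30 Z^{2}$)
$\frac{1}{D{\left(u{\left(Y{\left(-4 \right)} \right)} \right)}} = \frac{1}{30 \cdot 4^{2}} = \frac{1}{30 \cdot 16} = \frac{1}{480}$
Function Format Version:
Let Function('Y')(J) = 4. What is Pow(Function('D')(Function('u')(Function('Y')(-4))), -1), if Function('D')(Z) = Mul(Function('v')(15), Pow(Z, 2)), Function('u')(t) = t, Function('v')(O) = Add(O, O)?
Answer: Rational(1, 480) ≈ 0.0020833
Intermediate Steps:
Function('v')(O) = Mul(2, O)
Function('D')(Z) = Mul(30, Pow(Z, 2)) (Function('D')(Z) = Mul(Mul(2, 15), Pow(Z, 2)) = Mul(30, Pow(Z, 2)))
Pow(Function('D')(Function('u')(Function('Y')(-4))), -1) = Pow(Mul(30, Pow(4, 2)), -1) = Pow(Mul(30, 16), -1) = Pow(480, -1) = Rational(1, 480)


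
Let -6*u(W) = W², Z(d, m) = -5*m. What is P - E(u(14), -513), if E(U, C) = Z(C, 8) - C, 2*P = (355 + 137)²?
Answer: 120559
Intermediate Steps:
u(W) = -W²/6
P = 121032 (P = (355 + 137)²/2 = (½)*492² = (½)*242064 = 121032)
E(U, C) = -40 - C (E(U, C) = -5*8 - C = -40 - C)
P - E(u(14), -513) = 121032 - (-40 - 1*(-513)) = 121032 - (-40 + 513) = 121032 - 1*473 = 121032 - 473 = 120559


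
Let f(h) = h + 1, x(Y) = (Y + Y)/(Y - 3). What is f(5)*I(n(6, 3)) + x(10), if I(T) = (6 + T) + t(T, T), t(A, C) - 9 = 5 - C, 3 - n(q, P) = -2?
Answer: 860/7 ≈ 122.86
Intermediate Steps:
x(Y) = 2*Y/(-3 + Y) (x(Y) = (2*Y)/(-3 + Y) = 2*Y/(-3 + Y))
n(q, P) = 5 (n(q, P) = 3 - 1*(-2) = 3 + 2 = 5)
t(A, C) = 14 - C (t(A, C) = 9 + (5 - C) = 14 - C)
f(h) = 1 + h
I(T) = 20 (I(T) = (6 + T) + (14 - T) = 20)
f(5)*I(n(6, 3)) + x(10) = (1 + 5)*20 + 2*10/(-3 + 10) = 6*20 + 2*10/7 = 120 + 2*10*(1/7) = 120 + 20/7 = 860/7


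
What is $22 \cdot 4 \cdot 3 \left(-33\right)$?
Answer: $-8712$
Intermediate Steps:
$22 \cdot 4 \cdot 3 \left(-33\right) = 22 \cdot 12 \left(-33\right) = 264 \left(-33\right) = -8712$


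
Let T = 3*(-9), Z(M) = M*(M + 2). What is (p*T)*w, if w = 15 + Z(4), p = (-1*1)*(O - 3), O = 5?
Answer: 2106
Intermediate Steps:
Z(M) = M*(2 + M)
p = -2 (p = (-1*1)*(5 - 3) = -1*2 = -2)
T = -27
w = 39 (w = 15 + 4*(2 + 4) = 15 + 4*6 = 15 + 24 = 39)
(p*T)*w = -2*(-27)*39 = 54*39 = 2106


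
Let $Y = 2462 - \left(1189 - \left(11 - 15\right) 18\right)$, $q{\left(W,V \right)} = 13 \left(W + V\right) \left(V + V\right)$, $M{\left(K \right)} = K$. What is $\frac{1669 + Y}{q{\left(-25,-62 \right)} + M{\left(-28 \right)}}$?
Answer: $\frac{1435}{70108} \approx 0.020468$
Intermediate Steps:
$q{\left(W,V \right)} = 26 V \left(V + W\right)$ ($q{\left(W,V \right)} = 13 \left(V + W\right) 2 V = 13 \cdot 2 V \left(V + W\right) = 26 V \left(V + W\right)$)
$Y = 1201$ ($Y = 2462 - 1261 = 1201$)
$\frac{1669 + Y}{q{\left(-25,-62 \right)} + M{\left(-28 \right)}} = \frac{1669 + 1201}{26 \left(-62\right) \left(-62 - 25\right) - 28} = \frac{2870}{26 \left(-62\right) \left(-87\right) - 28} = \frac{2870}{140244 - 28} = \frac{2870}{140216} = 2870 \cdot \frac{1}{140216} = \frac{1435}{70108}$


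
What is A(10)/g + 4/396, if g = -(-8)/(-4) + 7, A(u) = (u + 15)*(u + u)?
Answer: 9901/99 ≈ 100.01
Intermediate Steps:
A(u) = 2*u*(15 + u) (A(u) = (15 + u)*(2*u) = 2*u*(15 + u))
g = 5 (g = -(-8)*(-1)/4 + 7 = -1*2 + 7 = -2 + 7 = 5)
A(10)/g + 4/396 = (2*10*(15 + 10))/5 + 4/396 = (2*10*25)*(⅕) + 4*(1/396) = 500*(⅕) + 1/99 = 100 + 1/99 = 9901/99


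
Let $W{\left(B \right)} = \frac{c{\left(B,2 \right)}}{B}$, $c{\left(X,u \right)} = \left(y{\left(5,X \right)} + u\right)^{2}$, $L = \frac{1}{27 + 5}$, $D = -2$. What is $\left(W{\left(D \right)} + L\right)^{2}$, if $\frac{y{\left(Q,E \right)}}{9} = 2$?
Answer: $\frac{40947201}{1024} \approx 39988.0$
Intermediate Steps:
$L = \frac{1}{32} \approx 0.03125$
$y{\left(Q,E \right)} = 18$ ($y{\left(Q,E \right)} = 9 \cdot 2 = 18$)
$c{\left(X,u \right)} = \left(18 + u\right)^{2}$
$W{\left(B \right)} = \frac{400}{B}$ ($W{\left(B \right)} = \frac{\left(18 + 2\right)^{2}}{B} = \frac{20^{2}}{B} = \frac{400}{B}$)
$\left(W{\left(D \right)} + L\right)^{2} = \left(\frac{400}{-2} + \frac{1}{32}\right)^{2} = \left(400 \left(- \frac{1}{2}\right) + \frac{1}{32}\right)^{2} = \left(-200 + \frac{1}{32}\right)^{2} = \left(- \frac{6399}{32}\right)^{2} = \frac{40947201}{1024}$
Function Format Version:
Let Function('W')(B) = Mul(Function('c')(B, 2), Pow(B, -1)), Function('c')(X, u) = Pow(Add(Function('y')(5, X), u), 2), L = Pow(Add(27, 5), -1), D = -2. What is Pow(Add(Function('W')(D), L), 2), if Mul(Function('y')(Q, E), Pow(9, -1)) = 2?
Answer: Rational(40947201, 1024) ≈ 39988.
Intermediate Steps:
L = Rational(1, 32) (L = Pow(32, -1) = Rational(1, 32) ≈ 0.031250)
Function('y')(Q, E) = 18 (Function('y')(Q, E) = Mul(9, 2) = 18)
Function('c')(X, u) = Pow(Add(18, u), 2)
Function('W')(B) = Mul(400, Pow(B, -1)) (Function('W')(B) = Mul(Pow(Add(18, 2), 2), Pow(B, -1)) = Mul(Pow(20, 2), Pow(B, -1)) = Mul(400, Pow(B, -1)))
Pow(Add(Function('W')(D), L), 2) = Pow(Add(Mul(400, Pow(-2, -1)), Rational(1, 32)), 2) = Pow(Add(Mul(400, Rational(-1, 2)), Rational(1, 32)), 2) = Pow(Add(-200, Rational(1, 32)), 2) = Pow(Rational(-6399, 32), 2) = Rational(40947201, 1024)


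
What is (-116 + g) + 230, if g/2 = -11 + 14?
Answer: 120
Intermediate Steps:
g = 6 (g = 2*(-11 + 14) = 2*3 = 6)
(-116 + g) + 230 = (-116 + 6) + 230 = -110 + 230 = 120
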